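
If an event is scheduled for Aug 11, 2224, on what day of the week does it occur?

Doomsday rule: the anchor day for the 2200s is Friday. For year 24: 24÷12 = 2 r 0, and 0÷4 = 0, so 2+0+0 = 2.
Friday + 2 ≡ Sunday — that's 2224's doomsday.
In August the doomsday date is Aug 8.
Aug 11 is 3 days after Aug 8; 3 mod 7 = 3, so Sunday + 3 = Wednesday.

Wednesday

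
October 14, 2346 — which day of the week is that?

Monday

Doomsday rule: the anchor day for the 2300s is Wednesday. For year 46: 46÷12 = 3 r 10, and 10÷4 = 2, so 3+10+2 = 15.
Wednesday + 15 ≡ Thursday — that's 2346's doomsday.
In October the doomsday date is Oct 10.
Oct 14 is 4 days after Oct 10; 4 mod 7 = 4, so Thursday + 4 = Monday.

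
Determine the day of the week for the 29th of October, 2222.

Doomsday rule: the anchor day for the 2200s is Friday. For year 22: 22÷12 = 1 r 10, and 10÷4 = 2, so 1+10+2 = 13.
Friday + 13 ≡ Thursday — that's 2222's doomsday.
In October the doomsday date is Oct 10.
Oct 29 is 19 days after Oct 10; 19 mod 7 = 5, so Thursday + 5 = Tuesday.

Tuesday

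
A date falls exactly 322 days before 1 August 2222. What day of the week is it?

Aug 1, 2222 is a Thursday.
322 mod 7 = 0, so 322 days before a Thursday is Thursday − 0 = Thursday.

Thursday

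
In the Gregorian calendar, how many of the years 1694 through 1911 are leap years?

51

Multiples of 4 in [1694,1911]: 54.
Of those, multiples of 100: 3 (not leap unless ÷400).
Multiples of 400: 0.
Leap years = 54 − 3 + 0 = 51.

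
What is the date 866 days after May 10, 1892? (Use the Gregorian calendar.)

September 23, 1894

+365 (one year) → May 10, 1893 (501 left).
+365 (one year) → May 10, 1894 (136 left).
May has 31 days: +22 → Jun 1, 1894 (114 left).
Jun has 30 days: +30 → Jul 1, 1894 (84 left).
Jul has 31 days: +31 → Aug 1, 1894 (53 left).
Aug has 31 days: +31 → Sep 1, 1894 (22 left).
+22 → Sep 23, 1894.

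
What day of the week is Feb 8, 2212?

Doomsday rule: the anchor day for the 2200s is Friday. For year 12: 12÷12 = 1 r 0, and 0÷4 = 0, so 1+0+0 = 1.
Friday + 1 ≡ Saturday — that's 2212's doomsday.
In February the doomsday date is Feb 29 (2212 is a leap year (divisible by 4)).
Feb 8 is 21 days before Feb 29; 21 mod 7 = 0, so Saturday − 0 = Saturday.

Saturday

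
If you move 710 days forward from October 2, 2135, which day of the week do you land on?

First find the weekday of Oct 2, 2135. Doomsday rule: the anchor day for the 2100s is Sunday. For year 35: 35÷12 = 2 r 11, and 11÷4 = 2, so 2+11+2 = 15.
Sunday + 15 ≡ Monday — that's 2135's doomsday.
In October the doomsday date is Oct 10.
Oct 2 is 8 days before Oct 10; 8 mod 7 = 1, so Monday − 1 = Sunday.
710 mod 7 = 3, so 710 days after a Sunday is Sunday + 3 = Wednesday.

Wednesday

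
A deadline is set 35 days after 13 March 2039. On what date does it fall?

April 17, 2039

Mar has 31 days: +19 → Apr 1, 2039 (16 left).
+16 → Apr 17, 2039.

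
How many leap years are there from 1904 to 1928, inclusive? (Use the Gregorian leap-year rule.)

7

Multiples of 4 in [1904,1928]: 7.
Of those, multiples of 100: 0 (not leap unless ÷400).
Multiples of 400: 0.
Leap years = 7 − 0 + 0 = 7.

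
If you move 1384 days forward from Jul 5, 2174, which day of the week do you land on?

Sunday

First find the weekday of Jul 5, 2174. Doomsday rule: the anchor day for the 2100s is Sunday. For year 74: 74÷12 = 6 r 2, and 2÷4 = 0, so 6+2+0 = 8.
Sunday + 8 ≡ Monday — that's 2174's doomsday.
In July the doomsday date is Jul 11.
Jul 5 is 6 days before Jul 11; 6 mod 7 = 6, so Monday − 6 = Tuesday.
1384 mod 7 = 5, so 1384 days after a Tuesday is Tuesday + 5 = Sunday.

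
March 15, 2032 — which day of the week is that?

Doomsday rule: the anchor day for the 2000s is Tuesday. For year 32: 32÷12 = 2 r 8, and 8÷4 = 2, so 2+8+2 = 12.
Tuesday + 12 ≡ Sunday — that's 2032's doomsday.
In March the doomsday date is Mar 14.
Mar 15 is 1 day after Mar 14; 1 mod 7 = 1, so Sunday + 1 = Monday.

Monday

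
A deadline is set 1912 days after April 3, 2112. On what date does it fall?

+365 (one year) → Apr 3, 2113 (1547 left).
+365 (one year) → Apr 3, 2114 (1182 left).
+365 (one year) → Apr 3, 2115 (817 left).
+366 (one year; includes Feb 29, 2116) → Apr 3, 2116 (451 left).
+365 (one year) → Apr 3, 2117 (86 left).
Apr has 30 days: +28 → May 1, 2117 (58 left).
May has 31 days: +31 → Jun 1, 2117 (27 left).
+27 → Jun 28, 2117.

June 28, 2117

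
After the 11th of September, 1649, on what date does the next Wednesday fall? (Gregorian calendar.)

Sep 11, 1649 is a Saturday.
From Saturday to the next Wednesday is 4 days.
Sep 11, 1649 + 4 = Sep 15, 1649.

September 15, 1649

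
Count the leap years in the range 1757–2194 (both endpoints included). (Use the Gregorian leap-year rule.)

Multiples of 4 in [1757,2194]: 109.
Of those, multiples of 100: 4 (not leap unless ÷400).
Multiples of 400: 1.
Leap years = 109 − 4 + 1 = 106.

106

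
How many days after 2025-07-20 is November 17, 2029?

1581

Jul 20, 2025 → Jul 20, 2026: 365 days.
Jul 20, 2026 → Jul 20, 2027: 365 days.
Jul 20, 2027 → Jul 20, 2028: 366 days (Feb 29, 2028 is in that span).
Jul 20, 2028 → Jul 20, 2029: 365 days.
Jul 20, 2029 → Aug 20, 2029: 31 days (July has 31).
Aug 20, 2029 → Sep 20, 2029: 31 days (August has 31).
Sep 20, 2029 → Oct 20, 2029: 30 days (September has 30).
Oct 20, 2029 → Nov 17, 2029: 28 days.
Total: 1581 days.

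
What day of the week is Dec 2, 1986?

Doomsday rule: the anchor day for the 1900s is Wednesday. For year 86: 86÷12 = 7 r 2, and 2÷4 = 0, so 7+2+0 = 9.
Wednesday + 9 ≡ Friday — that's 1986's doomsday.
In December the doomsday date is Dec 12.
Dec 2 is 10 days before Dec 12; 10 mod 7 = 3, so Friday − 3 = Tuesday.

Tuesday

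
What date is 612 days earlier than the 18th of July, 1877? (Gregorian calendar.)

November 14, 1875

−365 (one year) → Jul 18, 1876 (247 left).
−18 → Jun 30, 1876 (end of Jun, 30 days; 229 left).
−30 → May 31, 1876 (end of May, 31 days; 199 left).
−31 → Apr 30, 1876 (end of Apr, 30 days; 168 left).
−30 → Mar 31, 1876 (end of Mar, 31 days; 138 left).
−31 → Feb 29, 1876 (end of Feb, 29 days; 107 left).
−29 → Jan 31, 1876 (end of Jan, 31 days; 78 left).
−31 → Dec 31, 1875 (end of Dec, 31 days; 47 left).
−31 → Nov 30, 1875 (end of Nov, 30 days; 16 left).
−16 → Nov 14, 1875.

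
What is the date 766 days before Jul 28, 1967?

June 22, 1965

−365 (one year) → Jul 28, 1966 (401 left).
−365 (one year) → Jul 28, 1965 (36 left).
−28 → Jun 30, 1965 (end of Jun, 30 days; 8 left).
−8 → Jun 22, 1965.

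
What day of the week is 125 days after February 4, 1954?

First find the weekday of Feb 4, 1954. Doomsday rule: the anchor day for the 1900s is Wednesday. For year 54: 54÷12 = 4 r 6, and 6÷4 = 1, so 4+6+1 = 11.
Wednesday + 11 ≡ Sunday — that's 1954's doomsday.
In February the doomsday date is Feb 28 (1954 is not a leap year).
Feb 4 is 24 days before Feb 28; 24 mod 7 = 3, so Sunday − 3 = Thursday.
125 mod 7 = 6, so 125 days after a Thursday is Thursday + 6 = Wednesday.

Wednesday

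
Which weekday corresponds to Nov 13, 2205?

Doomsday rule: the anchor day for the 2200s is Friday. For year 05: 5÷12 = 0 r 5, and 5÷4 = 1, so 0+5+1 = 6.
Friday + 6 ≡ Thursday — that's 2205's doomsday.
In November the doomsday date is Nov 7.
Nov 13 is 6 days after Nov 7; 6 mod 7 = 6, so Thursday + 6 = Wednesday.

Wednesday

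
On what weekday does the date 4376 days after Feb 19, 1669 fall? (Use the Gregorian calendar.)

First find the weekday of Feb 19, 1669. Doomsday rule: the anchor day for the 1600s is Tuesday. For year 69: 69÷12 = 5 r 9, and 9÷4 = 2, so 5+9+2 = 16.
Tuesday + 16 ≡ Thursday — that's 1669's doomsday.
In February the doomsday date is Feb 28 (1669 is not a leap year).
Feb 19 is 9 days before Feb 28; 9 mod 7 = 2, so Thursday − 2 = Tuesday.
4376 mod 7 = 1, so 4376 days after a Tuesday is Tuesday + 1 = Wednesday.

Wednesday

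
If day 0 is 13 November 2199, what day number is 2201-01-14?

Nov 13, 2199 → Nov 13, 2200: 365 days.
Nov 13, 2200 → Dec 13, 2200: 30 days (November has 30).
Dec 13, 2200 → Jan 13, 2201: 31 days (December has 31).
Jan 13, 2201 → Jan 14, 2201: 1 days.
Total: 427 days.

427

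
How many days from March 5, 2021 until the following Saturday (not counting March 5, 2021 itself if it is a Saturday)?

1

Mar 5, 2021 is a Friday.
From Friday to the next Saturday is 1 day.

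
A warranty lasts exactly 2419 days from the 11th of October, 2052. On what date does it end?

+365 (one year) → Oct 11, 2053 (2054 left).
+365 (one year) → Oct 11, 2054 (1689 left).
+365 (one year) → Oct 11, 2055 (1324 left).
+366 (one year; includes Feb 29, 2056) → Oct 11, 2056 (958 left).
+365 (one year) → Oct 11, 2057 (593 left).
+365 (one year) → Oct 11, 2058 (228 left).
Oct has 31 days: +21 → Nov 1, 2058 (207 left).
Nov has 30 days: +30 → Dec 1, 2058 (177 left).
Dec has 31 days: +31 → Jan 1, 2059 (146 left).
Jan has 31 days: +31 → Feb 1, 2059 (115 left).
Feb has 28 days: +28 → Mar 1, 2059 (87 left).
Mar has 31 days: +31 → Apr 1, 2059 (56 left).
Apr has 30 days: +30 → May 1, 2059 (26 left).
+26 → May 27, 2059.

May 27, 2059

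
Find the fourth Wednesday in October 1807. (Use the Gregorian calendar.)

October 1, 1807 is a Thursday.
The first Wednesday is therefore October 7 (6 days later).
The fourth Wednesday is 7 + 3×7 = October 28.

October 28, 1807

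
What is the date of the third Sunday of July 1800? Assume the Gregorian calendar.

July 1, 1800 is a Tuesday.
The first Sunday is therefore July 6 (5 days later).
The third Sunday is 6 + 2×7 = July 20.

July 20, 1800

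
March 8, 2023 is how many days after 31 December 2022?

67

Dec 31, 2022 → Jan 31, 2023: 31 days (December has 31).
Jan 31, 2023 → Feb 28, 2023: 28 days (January has 31).
Feb 28, 2023 → Mar 8, 2023: 8 days.
Total: 67 days.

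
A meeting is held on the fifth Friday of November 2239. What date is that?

November 29, 2239

November 1, 2239 is a Friday.
The first Friday is therefore November 1 (same day).
The fifth Friday is 1 + 4×7 = November 29.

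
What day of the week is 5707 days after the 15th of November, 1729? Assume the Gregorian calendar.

First find the weekday of Nov 15, 1729. Doomsday rule: the anchor day for the 1700s is Sunday. For year 29: 29÷12 = 2 r 5, and 5÷4 = 1, so 2+5+1 = 8.
Sunday + 8 ≡ Monday — that's 1729's doomsday.
In November the doomsday date is Nov 7.
Nov 15 is 8 days after Nov 7; 8 mod 7 = 1, so Monday + 1 = Tuesday.
5707 mod 7 = 2, so 5707 days after a Tuesday is Tuesday + 2 = Thursday.

Thursday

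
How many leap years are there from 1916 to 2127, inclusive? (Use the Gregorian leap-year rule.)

52

Multiples of 4 in [1916,2127]: 53.
Of those, multiples of 100: 2 (not leap unless ÷400).
Multiples of 400: 1.
Leap years = 53 − 2 + 1 = 52.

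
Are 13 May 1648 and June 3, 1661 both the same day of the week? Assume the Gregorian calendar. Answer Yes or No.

No

From May 13, 1648 to Jun 3, 1661 is 4769 days.
4769 mod 7 = 2, so they are different weekdays.
(May 13, 1648 is a Wednesday; Jun 3, 1661 is a Friday.)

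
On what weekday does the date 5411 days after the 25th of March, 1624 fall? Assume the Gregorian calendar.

Monday

Mar 25, 1624 is a Monday.
5411 mod 7 = 0, so 5411 days after a Monday is Monday + 0 = Monday.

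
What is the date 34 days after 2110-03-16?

Mar has 31 days: +16 → Apr 1, 2110 (18 left).
+18 → Apr 19, 2110.

April 19, 2110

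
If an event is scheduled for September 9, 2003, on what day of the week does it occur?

Tuesday

Doomsday rule: the anchor day for the 2000s is Tuesday. For year 03: 3÷12 = 0 r 3, and 3÷4 = 0, so 0+3+0 = 3.
Tuesday + 3 ≡ Friday — that's 2003's doomsday.
In September the doomsday date is Sep 5.
Sep 9 is 4 days after Sep 5; 4 mod 7 = 4, so Friday + 4 = Tuesday.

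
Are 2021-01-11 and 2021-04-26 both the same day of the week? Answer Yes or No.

From Jan 11, 2021 to Apr 26, 2021 is 105 days.
105 mod 7 = 0, so they are the same weekday.
(Jan 11, 2021 is a Monday; Apr 26, 2021 is a Monday.)

Yes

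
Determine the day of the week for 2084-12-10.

Doomsday rule: the anchor day for the 2000s is Tuesday. For year 84: 84÷12 = 7 r 0, and 0÷4 = 0, so 7+0+0 = 7.
Tuesday + 7 ≡ Tuesday — that's 2084's doomsday.
In December the doomsday date is Dec 12.
Dec 10 is 2 days before Dec 12; 2 mod 7 = 2, so Tuesday − 2 = Sunday.

Sunday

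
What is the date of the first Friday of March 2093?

March 1, 2093 is a Sunday.
The first Friday is therefore March 6 (5 days later).

March 6, 2093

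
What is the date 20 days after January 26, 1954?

Jan has 31 days: +6 → Feb 1, 1954 (14 left).
+14 → Feb 15, 1954.

February 15, 1954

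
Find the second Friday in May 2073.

May 12, 2073

May 1, 2073 is a Monday.
The first Friday is therefore May 5 (4 days later).
The second Friday is 5 + 1×7 = May 12.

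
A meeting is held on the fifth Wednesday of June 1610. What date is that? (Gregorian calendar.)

June 30, 1610

June 1, 1610 is a Tuesday.
The first Wednesday is therefore June 2 (1 days later).
The fifth Wednesday is 2 + 4×7 = June 30.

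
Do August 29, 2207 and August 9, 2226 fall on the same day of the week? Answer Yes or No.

No

From Aug 29, 2207 to Aug 9, 2226 is 6920 days.
6920 mod 7 = 4, so they are different weekdays.
(Aug 29, 2207 is a Saturday; Aug 9, 2226 is a Wednesday.)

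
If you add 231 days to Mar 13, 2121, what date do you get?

Mar has 31 days: +19 → Apr 1, 2121 (212 left).
Apr has 30 days: +30 → May 1, 2121 (182 left).
May has 31 days: +31 → Jun 1, 2121 (151 left).
Jun has 30 days: +30 → Jul 1, 2121 (121 left).
Jul has 31 days: +31 → Aug 1, 2121 (90 left).
Aug has 31 days: +31 → Sep 1, 2121 (59 left).
Sep has 30 days: +30 → Oct 1, 2121 (29 left).
+29 → Oct 30, 2121.

October 30, 2121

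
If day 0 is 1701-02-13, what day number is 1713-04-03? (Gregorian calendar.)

Feb 13, 1701 → Feb 13, 1702: 365 days.
Feb 13, 1702 → Feb 13, 1703: 365 days.
Feb 13, 1703 → Feb 13, 1704: 365 days.
Feb 13, 1704 → Feb 13, 1705: 366 days (Feb 29, 1704 is in that span).
Feb 13, 1705 → Feb 13, 1706: 365 days.
Feb 13, 1706 → Feb 13, 1707: 365 days.
Feb 13, 1707 → Feb 13, 1708: 365 days.
Feb 13, 1708 → Feb 13, 1709: 366 days (Feb 29, 1708 is in that span).
Feb 13, 1709 → Feb 13, 1710: 365 days.
Feb 13, 1710 → Feb 13, 1711: 365 days.
Feb 13, 1711 → Feb 13, 1712: 365 days.
Feb 13, 1712 → Feb 13, 1713: 366 days (Feb 29, 1712 is in that span).
Feb 13, 1713 → Mar 13, 1713: 28 days (February has 28).
Mar 13, 1713 → Apr 3, 1713: 21 days.
Total: 4432 days.

4432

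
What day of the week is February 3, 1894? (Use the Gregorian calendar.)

Saturday

Doomsday rule: the anchor day for the 1800s is Friday. For year 94: 94÷12 = 7 r 10, and 10÷4 = 2, so 7+10+2 = 19.
Friday + 19 ≡ Wednesday — that's 1894's doomsday.
In February the doomsday date is Feb 28 (1894 is not a leap year).
Feb 3 is 25 days before Feb 28; 25 mod 7 = 4, so Wednesday − 4 = Saturday.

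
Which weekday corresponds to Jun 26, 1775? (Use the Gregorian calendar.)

Doomsday rule: the anchor day for the 1700s is Sunday. For year 75: 75÷12 = 6 r 3, and 3÷4 = 0, so 6+3+0 = 9.
Sunday + 9 ≡ Tuesday — that's 1775's doomsday.
In June the doomsday date is Jun 6.
Jun 26 is 20 days after Jun 6; 20 mod 7 = 6, so Tuesday + 6 = Monday.

Monday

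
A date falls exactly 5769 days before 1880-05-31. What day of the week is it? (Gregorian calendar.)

Sunday

First find the weekday of May 31, 1880. Doomsday rule: the anchor day for the 1800s is Friday. For year 80: 80÷12 = 6 r 8, and 8÷4 = 2, so 6+8+2 = 16.
Friday + 16 ≡ Sunday — that's 1880's doomsday.
In May the doomsday date is May 9.
May 31 is 22 days after May 9; 22 mod 7 = 1, so Sunday + 1 = Monday.
5769 mod 7 = 1, so 5769 days before a Monday is Monday − 1 = Sunday.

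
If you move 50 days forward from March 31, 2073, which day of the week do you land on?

First find the weekday of Mar 31, 2073. Doomsday rule: the anchor day for the 2000s is Tuesday. For year 73: 73÷12 = 6 r 1, and 1÷4 = 0, so 6+1+0 = 7.
Tuesday + 7 ≡ Tuesday — that's 2073's doomsday.
In March the doomsday date is Mar 14.
Mar 31 is 17 days after Mar 14; 17 mod 7 = 3, so Tuesday + 3 = Friday.
50 mod 7 = 1, so 50 days after a Friday is Friday + 1 = Saturday.

Saturday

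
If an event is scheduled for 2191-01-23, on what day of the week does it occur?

Doomsday rule: the anchor day for the 2100s is Sunday. For year 91: 91÷12 = 7 r 7, and 7÷4 = 1, so 7+7+1 = 15.
Sunday + 15 ≡ Monday — that's 2191's doomsday.
In January the doomsday date is Jan 3 (2191 is not a leap year).
Jan 23 is 20 days after Jan 3; 20 mod 7 = 6, so Monday + 6 = Sunday.

Sunday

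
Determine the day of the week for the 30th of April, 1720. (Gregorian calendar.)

Tuesday

Doomsday rule: the anchor day for the 1700s is Sunday. For year 20: 20÷12 = 1 r 8, and 8÷4 = 2, so 1+8+2 = 11.
Sunday + 11 ≡ Thursday — that's 1720's doomsday.
In April the doomsday date is Apr 4.
Apr 30 is 26 days after Apr 4; 26 mod 7 = 5, so Thursday + 5 = Tuesday.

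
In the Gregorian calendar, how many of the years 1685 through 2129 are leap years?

107

Multiples of 4 in [1685,2129]: 111.
Of those, multiples of 100: 5 (not leap unless ÷400).
Multiples of 400: 1.
Leap years = 111 − 5 + 1 = 107.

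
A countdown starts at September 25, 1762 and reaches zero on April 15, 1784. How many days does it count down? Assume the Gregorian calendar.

Sep 25, 1762 → Sep 25, 1763: 365 days.
Sep 25, 1763 → Sep 25, 1764: 366 days (Feb 29, 1764 is in that span).
Sep 25, 1764 → Sep 25, 1765: 365 days.
Sep 25, 1765 → Sep 25, 1766: 365 days.
Sep 25, 1766 → Sep 25, 1767: 365 days.
Sep 25, 1767 → Sep 25, 1768: 366 days (Feb 29, 1768 is in that span).
Sep 25, 1768 → Sep 25, 1769: 365 days.
Sep 25, 1769 → Sep 25, 1770: 365 days.
Sep 25, 1770 → Sep 25, 1771: 365 days.
Sep 25, 1771 → Sep 25, 1772: 366 days (Feb 29, 1772 is in that span).
Sep 25, 1772 → Sep 25, 1773: 365 days.
Sep 25, 1773 → Sep 25, 1774: 365 days.
Sep 25, 1774 → Sep 25, 1775: 365 days.
Sep 25, 1775 → Sep 25, 1776: 366 days (Feb 29, 1776 is in that span).
Sep 25, 1776 → Sep 25, 1777: 365 days.
Sep 25, 1777 → Sep 25, 1778: 365 days.
Sep 25, 1778 → Sep 25, 1779: 365 days.
Sep 25, 1779 → Sep 25, 1780: 366 days (Feb 29, 1780 is in that span).
Sep 25, 1780 → Sep 25, 1781: 365 days.
Sep 25, 1781 → Sep 25, 1782: 365 days.
Sep 25, 1782 → Sep 25, 1783: 365 days.
Sep 25, 1783 → Oct 25, 1783: 30 days (September has 30).
Oct 25, 1783 → Nov 25, 1783: 31 days (October has 31).
Nov 25, 1783 → Dec 25, 1783: 30 days (November has 30).
Dec 25, 1783 → Jan 25, 1784: 31 days (December has 31).
Jan 25, 1784 → Feb 25, 1784: 31 days (January has 31).
Feb 25, 1784 → Mar 25, 1784: 29 days (February has 29).
Mar 25, 1784 → Apr 15, 1784: 21 days.
Total: 7873 days.

7873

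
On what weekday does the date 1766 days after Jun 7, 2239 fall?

Jun 7, 2239 is a Friday.
1766 mod 7 = 2, so 1766 days after a Friday is Friday + 2 = Sunday.

Sunday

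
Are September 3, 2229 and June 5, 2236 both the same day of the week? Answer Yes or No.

From Sep 3, 2229 to Jun 5, 2236 is 2467 days.
2467 mod 7 = 3, so they are different weekdays.
(Sep 3, 2229 is a Thursday; Jun 5, 2236 is a Sunday.)

No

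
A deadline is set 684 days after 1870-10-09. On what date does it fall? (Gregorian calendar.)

August 23, 1872

+365 (one year) → Oct 9, 1871 (319 left).
Oct has 31 days: +23 → Nov 1, 1871 (296 left).
Nov has 30 days: +30 → Dec 1, 1871 (266 left).
Dec has 31 days: +31 → Jan 1, 1872 (235 left).
Jan has 31 days: +31 → Feb 1, 1872 (204 left).
Feb has 29 days: +29 → Mar 1, 1872 (175 left).
Mar has 31 days: +31 → Apr 1, 1872 (144 left).
Apr has 30 days: +30 → May 1, 1872 (114 left).
May has 31 days: +31 → Jun 1, 1872 (83 left).
Jun has 30 days: +30 → Jul 1, 1872 (53 left).
Jul has 31 days: +31 → Aug 1, 1872 (22 left).
+22 → Aug 23, 1872.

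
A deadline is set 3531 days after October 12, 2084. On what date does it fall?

+365 (one year) → Oct 12, 2085 (3166 left).
+365 (one year) → Oct 12, 2086 (2801 left).
+365 (one year) → Oct 12, 2087 (2436 left).
+366 (one year; includes Feb 29, 2088) → Oct 12, 2088 (2070 left).
+365 (one year) → Oct 12, 2089 (1705 left).
+365 (one year) → Oct 12, 2090 (1340 left).
+365 (one year) → Oct 12, 2091 (975 left).
+366 (one year; includes Feb 29, 2092) → Oct 12, 2092 (609 left).
+365 (one year) → Oct 12, 2093 (244 left).
Oct has 31 days: +20 → Nov 1, 2093 (224 left).
Nov has 30 days: +30 → Dec 1, 2093 (194 left).
Dec has 31 days: +31 → Jan 1, 2094 (163 left).
Jan has 31 days: +31 → Feb 1, 2094 (132 left).
Feb has 28 days: +28 → Mar 1, 2094 (104 left).
Mar has 31 days: +31 → Apr 1, 2094 (73 left).
Apr has 30 days: +30 → May 1, 2094 (43 left).
May has 31 days: +31 → Jun 1, 2094 (12 left).
+12 → Jun 13, 2094.

June 13, 2094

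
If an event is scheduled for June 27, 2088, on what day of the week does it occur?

Sunday

January 1, 2088 is a Thursday.
Jan 1, 2088 → Feb 1, 2088: 31 days (January has 31).
Feb 1, 2088 → Mar 1, 2088: 29 days (February has 29).
Mar 1, 2088 → Apr 1, 2088: 31 days (March has 31).
Apr 1, 2088 → May 1, 2088: 30 days (April has 30).
May 1, 2088 → Jun 1, 2088: 31 days (May has 31).
Jun 1, 2088 → Jun 27, 2088: 26 days.
Total: 178 days.
178 mod 7 = 3, so Thursday + 3 = Sunday.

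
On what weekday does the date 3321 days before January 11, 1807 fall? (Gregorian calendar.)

Thursday

First find the weekday of Jan 11, 1807. Doomsday rule: the anchor day for the 1800s is Friday. For year 07: 7÷12 = 0 r 7, and 7÷4 = 1, so 0+7+1 = 8.
Friday + 8 ≡ Saturday — that's 1807's doomsday.
In January the doomsday date is Jan 3 (1807 is not a leap year).
Jan 11 is 8 days after Jan 3; 8 mod 7 = 1, so Saturday + 1 = Sunday.
3321 mod 7 = 3, so 3321 days before a Sunday is Sunday − 3 = Thursday.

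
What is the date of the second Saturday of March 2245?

March 8, 2245

March 1, 2245 is a Saturday.
The first Saturday is therefore March 1 (same day).
The second Saturday is 1 + 1×7 = March 8.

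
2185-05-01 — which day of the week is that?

Sunday

January 1, 2185 is a Saturday.
Jan 1, 2185 → Feb 1, 2185: 31 days (January has 31).
Feb 1, 2185 → Mar 1, 2185: 28 days (February has 28).
Mar 1, 2185 → Apr 1, 2185: 31 days (March has 31).
Apr 1, 2185 → May 1, 2185: 30 days.
Total: 120 days.
120 mod 7 = 1, so Saturday + 1 = Sunday.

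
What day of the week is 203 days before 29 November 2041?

First find the weekday of Nov 29, 2041. Doomsday rule: the anchor day for the 2000s is Tuesday. For year 41: 41÷12 = 3 r 5, and 5÷4 = 1, so 3+5+1 = 9.
Tuesday + 9 ≡ Thursday — that's 2041's doomsday.
In November the doomsday date is Nov 7.
Nov 29 is 22 days after Nov 7; 22 mod 7 = 1, so Thursday + 1 = Friday.
203 mod 7 = 0, so 203 days before a Friday is Friday − 0 = Friday.

Friday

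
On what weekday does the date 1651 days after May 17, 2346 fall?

May 17, 2346 is a Friday.
1651 mod 7 = 6, so 1651 days after a Friday is Friday + 6 = Thursday.

Thursday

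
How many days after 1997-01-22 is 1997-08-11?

Jan 22, 1997 → Feb 22, 1997: 31 days (January has 31).
Feb 22, 1997 → Mar 22, 1997: 28 days (February has 28).
Mar 22, 1997 → Apr 22, 1997: 31 days (March has 31).
Apr 22, 1997 → May 22, 1997: 30 days (April has 30).
May 22, 1997 → Jun 22, 1997: 31 days (May has 31).
Jun 22, 1997 → Jul 22, 1997: 30 days (June has 30).
Jul 22, 1997 → Aug 11, 1997: 20 days.
Total: 201 days.

201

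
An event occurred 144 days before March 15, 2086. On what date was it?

−15 → Feb 28, 2086 (end of Feb, 28 days; 129 left).
−28 → Jan 31, 2086 (end of Jan, 31 days; 101 left).
−31 → Dec 31, 2085 (end of Dec, 31 days; 70 left).
−31 → Nov 30, 2085 (end of Nov, 30 days; 39 left).
−30 → Oct 31, 2085 (end of Oct, 31 days; 9 left).
−9 → Oct 22, 2085.

October 22, 2085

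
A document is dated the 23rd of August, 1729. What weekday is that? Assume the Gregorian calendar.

Tuesday

Doomsday rule: the anchor day for the 1700s is Sunday. For year 29: 29÷12 = 2 r 5, and 5÷4 = 1, so 2+5+1 = 8.
Sunday + 8 ≡ Monday — that's 1729's doomsday.
In August the doomsday date is Aug 8.
Aug 23 is 15 days after Aug 8; 15 mod 7 = 1, so Monday + 1 = Tuesday.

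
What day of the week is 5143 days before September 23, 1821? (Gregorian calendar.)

Tuesday

Sep 23, 1821 is a Sunday.
5143 mod 7 = 5, so 5143 days before a Sunday is Sunday − 5 = Tuesday.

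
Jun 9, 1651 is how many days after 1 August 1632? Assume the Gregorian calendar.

6886

Aug 1, 1632 → Aug 1, 1633: 365 days.
Aug 1, 1633 → Aug 1, 1634: 365 days.
Aug 1, 1634 → Aug 1, 1635: 365 days.
Aug 1, 1635 → Aug 1, 1636: 366 days (Feb 29, 1636 is in that span).
Aug 1, 1636 → Aug 1, 1637: 365 days.
Aug 1, 1637 → Aug 1, 1638: 365 days.
Aug 1, 1638 → Aug 1, 1639: 365 days.
Aug 1, 1639 → Aug 1, 1640: 366 days (Feb 29, 1640 is in that span).
Aug 1, 1640 → Aug 1, 1641: 365 days.
Aug 1, 1641 → Aug 1, 1642: 365 days.
Aug 1, 1642 → Aug 1, 1643: 365 days.
Aug 1, 1643 → Aug 1, 1644: 366 days (Feb 29, 1644 is in that span).
Aug 1, 1644 → Aug 1, 1645: 365 days.
Aug 1, 1645 → Aug 1, 1646: 365 days.
Aug 1, 1646 → Aug 1, 1647: 365 days.
Aug 1, 1647 → Aug 1, 1648: 366 days (Feb 29, 1648 is in that span).
Aug 1, 1648 → Aug 1, 1649: 365 days.
Aug 1, 1649 → Aug 1, 1650: 365 days.
Aug 1, 1650 → Sep 1, 1650: 31 days (August has 31).
Sep 1, 1650 → Oct 1, 1650: 30 days (September has 30).
Oct 1, 1650 → Nov 1, 1650: 31 days (October has 31).
Nov 1, 1650 → Dec 1, 1650: 30 days (November has 30).
Dec 1, 1650 → Jan 1, 1651: 31 days (December has 31).
Jan 1, 1651 → Feb 1, 1651: 31 days (January has 31).
Feb 1, 1651 → Mar 1, 1651: 28 days (February has 28).
Mar 1, 1651 → Apr 1, 1651: 31 days (March has 31).
Apr 1, 1651 → May 1, 1651: 30 days (April has 30).
May 1, 1651 → Jun 1, 1651: 31 days (May has 31).
Jun 1, 1651 → Jun 9, 1651: 8 days.
Total: 6886 days.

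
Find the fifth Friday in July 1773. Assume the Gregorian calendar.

July 1, 1773 is a Thursday.
The first Friday is therefore July 2 (1 days later).
The fifth Friday is 2 + 4×7 = July 30.

July 30, 1773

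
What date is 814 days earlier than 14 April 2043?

−365 (one year) → Apr 14, 2042 (449 left).
−365 (one year) → Apr 14, 2041 (84 left).
−14 → Mar 31, 2041 (end of Mar, 31 days; 70 left).
−31 → Feb 28, 2041 (end of Feb, 28 days; 39 left).
−28 → Jan 31, 2041 (end of Jan, 31 days; 11 left).
−11 → Jan 20, 2041.

January 20, 2041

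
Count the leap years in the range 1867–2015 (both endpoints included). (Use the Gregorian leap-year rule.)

36

Multiples of 4 in [1867,2015]: 37.
Of those, multiples of 100: 2 (not leap unless ÷400).
Multiples of 400: 1.
Leap years = 37 − 2 + 1 = 36.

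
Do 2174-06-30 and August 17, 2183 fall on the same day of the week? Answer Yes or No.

From Jun 30, 2174 to Aug 17, 2183 is 3335 days.
3335 mod 7 = 3, so they are different weekdays.
(Jun 30, 2174 is a Thursday; Aug 17, 2183 is a Sunday.)

No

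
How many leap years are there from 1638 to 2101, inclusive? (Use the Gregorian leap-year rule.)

112

Multiples of 4 in [1638,2101]: 116.
Of those, multiples of 100: 5 (not leap unless ÷400).
Multiples of 400: 1.
Leap years = 116 − 5 + 1 = 112.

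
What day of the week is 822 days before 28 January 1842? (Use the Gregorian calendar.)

Jan 28, 1842 is a Friday.
822 mod 7 = 3, so 822 days before a Friday is Friday − 3 = Tuesday.

Tuesday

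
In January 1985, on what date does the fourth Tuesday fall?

January 1, 1985 is a Tuesday.
The first Tuesday is therefore January 1 (same day).
The fourth Tuesday is 1 + 3×7 = January 22.

January 22, 1985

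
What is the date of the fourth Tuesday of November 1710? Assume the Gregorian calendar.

November 25, 1710

November 1, 1710 is a Saturday.
The first Tuesday is therefore November 4 (3 days later).
The fourth Tuesday is 4 + 3×7 = November 25.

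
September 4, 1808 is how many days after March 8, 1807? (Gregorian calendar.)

Mar 8, 1807 → Mar 8, 1808: 366 days (Feb 29, 1808 is in that span).
Mar 8, 1808 → Apr 8, 1808: 31 days (March has 31).
Apr 8, 1808 → May 8, 1808: 30 days (April has 30).
May 8, 1808 → Jun 8, 1808: 31 days (May has 31).
Jun 8, 1808 → Jul 8, 1808: 30 days (June has 30).
Jul 8, 1808 → Aug 8, 1808: 31 days (July has 31).
Aug 8, 1808 → Sep 4, 1808: 27 days.
Total: 546 days.

546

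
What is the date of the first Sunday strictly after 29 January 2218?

Jan 29, 2218 is a Thursday.
From Thursday to the next Sunday is 3 days.
Jan 29, 2218 + 3 = Feb 1, 2218.

February 1, 2218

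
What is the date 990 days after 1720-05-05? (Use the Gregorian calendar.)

+365 (one year) → May 5, 1721 (625 left).
+365 (one year) → May 5, 1722 (260 left).
May has 31 days: +27 → Jun 1, 1722 (233 left).
Jun has 30 days: +30 → Jul 1, 1722 (203 left).
Jul has 31 days: +31 → Aug 1, 1722 (172 left).
Aug has 31 days: +31 → Sep 1, 1722 (141 left).
Sep has 30 days: +30 → Oct 1, 1722 (111 left).
Oct has 31 days: +31 → Nov 1, 1722 (80 left).
Nov has 30 days: +30 → Dec 1, 1722 (50 left).
Dec has 31 days: +31 → Jan 1, 1723 (19 left).
+19 → Jan 20, 1723.

January 20, 1723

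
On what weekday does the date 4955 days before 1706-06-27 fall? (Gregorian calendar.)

Monday

Jun 27, 1706 is a Sunday.
4955 mod 7 = 6, so 4955 days before a Sunday is Sunday − 6 = Monday.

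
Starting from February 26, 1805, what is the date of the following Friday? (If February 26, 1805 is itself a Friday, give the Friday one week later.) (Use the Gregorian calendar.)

March 1, 1805

Feb 26, 1805 is a Tuesday.
From Tuesday to the next Friday is 3 days.
Feb 26, 1805 + 3 = Mar 1, 1805.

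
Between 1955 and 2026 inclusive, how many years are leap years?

18

Multiples of 4 in [1955,2026]: 18.
Of those, multiples of 100: 1 (not leap unless ÷400).
Multiples of 400: 1.
Leap years = 18 − 1 + 1 = 18.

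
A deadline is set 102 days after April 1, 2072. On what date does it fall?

Apr has 30 days: +30 → May 1, 2072 (72 left).
May has 31 days: +31 → Jun 1, 2072 (41 left).
Jun has 30 days: +30 → Jul 1, 2072 (11 left).
+11 → Jul 12, 2072.

July 12, 2072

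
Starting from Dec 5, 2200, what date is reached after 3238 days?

+365 (one year) → Dec 5, 2201 (2873 left).
+365 (one year) → Dec 5, 2202 (2508 left).
+365 (one year) → Dec 5, 2203 (2143 left).
+366 (one year; includes Feb 29, 2204) → Dec 5, 2204 (1777 left).
+365 (one year) → Dec 5, 2205 (1412 left).
+365 (one year) → Dec 5, 2206 (1047 left).
+365 (one year) → Dec 5, 2207 (682 left).
+366 (one year; includes Feb 29, 2208) → Dec 5, 2208 (316 left).
Dec has 31 days: +27 → Jan 1, 2209 (289 left).
Jan has 31 days: +31 → Feb 1, 2209 (258 left).
Feb has 28 days: +28 → Mar 1, 2209 (230 left).
Mar has 31 days: +31 → Apr 1, 2209 (199 left).
Apr has 30 days: +30 → May 1, 2209 (169 left).
May has 31 days: +31 → Jun 1, 2209 (138 left).
Jun has 30 days: +30 → Jul 1, 2209 (108 left).
Jul has 31 days: +31 → Aug 1, 2209 (77 left).
Aug has 31 days: +31 → Sep 1, 2209 (46 left).
Sep has 30 days: +30 → Oct 1, 2209 (16 left).
+16 → Oct 17, 2209.

October 17, 2209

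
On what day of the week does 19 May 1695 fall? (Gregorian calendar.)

Thursday

Doomsday rule: the anchor day for the 1600s is Tuesday. For year 95: 95÷12 = 7 r 11, and 11÷4 = 2, so 7+11+2 = 20.
Tuesday + 20 ≡ Monday — that's 1695's doomsday.
In May the doomsday date is May 9.
May 19 is 10 days after May 9; 10 mod 7 = 3, so Monday + 3 = Thursday.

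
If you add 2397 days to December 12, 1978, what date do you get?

+365 (one year) → Dec 12, 1979 (2032 left).
+366 (one year; includes Feb 29, 1980) → Dec 12, 1980 (1666 left).
+365 (one year) → Dec 12, 1981 (1301 left).
+365 (one year) → Dec 12, 1982 (936 left).
+365 (one year) → Dec 12, 1983 (571 left).
+366 (one year; includes Feb 29, 1984) → Dec 12, 1984 (205 left).
Dec has 31 days: +20 → Jan 1, 1985 (185 left).
Jan has 31 days: +31 → Feb 1, 1985 (154 left).
Feb has 28 days: +28 → Mar 1, 1985 (126 left).
Mar has 31 days: +31 → Apr 1, 1985 (95 left).
Apr has 30 days: +30 → May 1, 1985 (65 left).
May has 31 days: +31 → Jun 1, 1985 (34 left).
Jun has 30 days: +30 → Jul 1, 1985 (4 left).
+4 → Jul 5, 1985.

July 5, 1985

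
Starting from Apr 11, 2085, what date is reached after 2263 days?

+365 (one year) → Apr 11, 2086 (1898 left).
+365 (one year) → Apr 11, 2087 (1533 left).
+366 (one year; includes Feb 29, 2088) → Apr 11, 2088 (1167 left).
+365 (one year) → Apr 11, 2089 (802 left).
+365 (one year) → Apr 11, 2090 (437 left).
+365 (one year) → Apr 11, 2091 (72 left).
Apr has 30 days: +20 → May 1, 2091 (52 left).
May has 31 days: +31 → Jun 1, 2091 (21 left).
+21 → Jun 22, 2091.

June 22, 2091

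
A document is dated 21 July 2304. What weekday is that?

Thursday

Doomsday rule: the anchor day for the 2300s is Wednesday. For year 04: 4÷12 = 0 r 4, and 4÷4 = 1, so 0+4+1 = 5.
Wednesday + 5 ≡ Monday — that's 2304's doomsday.
In July the doomsday date is Jul 11.
Jul 21 is 10 days after Jul 11; 10 mod 7 = 3, so Monday + 3 = Thursday.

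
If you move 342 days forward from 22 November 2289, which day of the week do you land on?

First find the weekday of Nov 22, 2289. Doomsday rule: the anchor day for the 2200s is Friday. For year 89: 89÷12 = 7 r 5, and 5÷4 = 1, so 7+5+1 = 13.
Friday + 13 ≡ Thursday — that's 2289's doomsday.
In November the doomsday date is Nov 7.
Nov 22 is 15 days after Nov 7; 15 mod 7 = 1, so Thursday + 1 = Friday.
342 mod 7 = 6, so 342 days after a Friday is Friday + 6 = Thursday.

Thursday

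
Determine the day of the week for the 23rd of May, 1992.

Saturday

January 1, 1992 is a Wednesday.
Jan 1, 1992 → Feb 1, 1992: 31 days (January has 31).
Feb 1, 1992 → Mar 1, 1992: 29 days (February has 29).
Mar 1, 1992 → Apr 1, 1992: 31 days (March has 31).
Apr 1, 1992 → May 1, 1992: 30 days (April has 30).
May 1, 1992 → May 23, 1992: 22 days.
Total: 143 days.
143 mod 7 = 3, so Wednesday + 3 = Saturday.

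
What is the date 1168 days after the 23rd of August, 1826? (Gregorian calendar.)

+365 (one year) → Aug 23, 1827 (803 left).
+366 (one year; includes Feb 29, 1828) → Aug 23, 1828 (437 left).
+365 (one year) → Aug 23, 1829 (72 left).
Aug has 31 days: +9 → Sep 1, 1829 (63 left).
Sep has 30 days: +30 → Oct 1, 1829 (33 left).
Oct has 31 days: +31 → Nov 1, 1829 (2 left).
+2 → Nov 3, 1829.

November 3, 1829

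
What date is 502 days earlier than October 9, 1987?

−365 (one year) → Oct 9, 1986 (137 left).
−9 → Sep 30, 1986 (end of Sep, 30 days; 128 left).
−30 → Aug 31, 1986 (end of Aug, 31 days; 98 left).
−31 → Jul 31, 1986 (end of Jul, 31 days; 67 left).
−31 → Jun 30, 1986 (end of Jun, 30 days; 36 left).
−30 → May 31, 1986 (end of May, 31 days; 6 left).
−6 → May 25, 1986.

May 25, 1986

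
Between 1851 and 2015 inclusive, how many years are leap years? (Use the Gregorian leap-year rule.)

40

Multiples of 4 in [1851,2015]: 41.
Of those, multiples of 100: 2 (not leap unless ÷400).
Multiples of 400: 1.
Leap years = 41 − 2 + 1 = 40.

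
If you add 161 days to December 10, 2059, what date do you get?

Dec has 31 days: +22 → Jan 1, 2060 (139 left).
Jan has 31 days: +31 → Feb 1, 2060 (108 left).
Feb has 29 days: +29 → Mar 1, 2060 (79 left).
Mar has 31 days: +31 → Apr 1, 2060 (48 left).
Apr has 30 days: +30 → May 1, 2060 (18 left).
+18 → May 19, 2060.

May 19, 2060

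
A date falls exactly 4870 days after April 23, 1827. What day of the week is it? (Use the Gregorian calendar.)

Saturday

First find the weekday of Apr 23, 1827. Doomsday rule: the anchor day for the 1800s is Friday. For year 27: 27÷12 = 2 r 3, and 3÷4 = 0, so 2+3+0 = 5.
Friday + 5 ≡ Wednesday — that's 1827's doomsday.
In April the doomsday date is Apr 4.
Apr 23 is 19 days after Apr 4; 19 mod 7 = 5, so Wednesday + 5 = Monday.
4870 mod 7 = 5, so 4870 days after a Monday is Monday + 5 = Saturday.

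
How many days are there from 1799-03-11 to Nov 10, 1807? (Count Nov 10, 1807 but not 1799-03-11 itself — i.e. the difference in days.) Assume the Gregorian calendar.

Mar 11, 1799 → Mar 11, 1800: 365 days.
Mar 11, 1800 → Mar 11, 1801: 365 days.
Mar 11, 1801 → Mar 11, 1802: 365 days.
Mar 11, 1802 → Mar 11, 1803: 365 days.
Mar 11, 1803 → Mar 11, 1804: 366 days (Feb 29, 1804 is in that span).
Mar 11, 1804 → Mar 11, 1805: 365 days.
Mar 11, 1805 → Mar 11, 1806: 365 days.
Mar 11, 1806 → Mar 11, 1807: 365 days.
Mar 11, 1807 → Apr 11, 1807: 31 days (March has 31).
Apr 11, 1807 → May 11, 1807: 30 days (April has 30).
May 11, 1807 → Jun 11, 1807: 31 days (May has 31).
Jun 11, 1807 → Jul 11, 1807: 30 days (June has 30).
Jul 11, 1807 → Aug 11, 1807: 31 days (July has 31).
Aug 11, 1807 → Sep 11, 1807: 31 days (August has 31).
Sep 11, 1807 → Oct 11, 1807: 30 days (September has 30).
Oct 11, 1807 → Nov 10, 1807: 30 days.
Total: 3165 days.

3165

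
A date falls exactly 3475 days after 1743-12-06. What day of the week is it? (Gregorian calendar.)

First find the weekday of Dec 6, 1743. Doomsday rule: the anchor day for the 1700s is Sunday. For year 43: 43÷12 = 3 r 7, and 7÷4 = 1, so 3+7+1 = 11.
Sunday + 11 ≡ Thursday — that's 1743's doomsday.
In December the doomsday date is Dec 12.
Dec 6 is 6 days before Dec 12; 6 mod 7 = 6, so Thursday − 6 = Friday.
3475 mod 7 = 3, so 3475 days after a Friday is Friday + 3 = Monday.

Monday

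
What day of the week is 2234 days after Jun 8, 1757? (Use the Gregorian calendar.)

Thursday

First find the weekday of Jun 8, 1757. Doomsday rule: the anchor day for the 1700s is Sunday. For year 57: 57÷12 = 4 r 9, and 9÷4 = 2, so 4+9+2 = 15.
Sunday + 15 ≡ Monday — that's 1757's doomsday.
In June the doomsday date is Jun 6.
Jun 8 is 2 days after Jun 6; 2 mod 7 = 2, so Monday + 2 = Wednesday.
2234 mod 7 = 1, so 2234 days after a Wednesday is Wednesday + 1 = Thursday.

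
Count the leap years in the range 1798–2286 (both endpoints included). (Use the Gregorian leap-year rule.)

118

Multiples of 4 in [1798,2286]: 122.
Of those, multiples of 100: 5 (not leap unless ÷400).
Multiples of 400: 1.
Leap years = 122 − 5 + 1 = 118.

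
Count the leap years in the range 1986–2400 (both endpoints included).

Multiples of 4 in [1986,2400]: 104.
Of those, multiples of 100: 5 (not leap unless ÷400).
Multiples of 400: 2.
Leap years = 104 − 5 + 2 = 101.

101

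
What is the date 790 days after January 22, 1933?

March 23, 1935

+365 (one year) → Jan 22, 1934 (425 left).
+365 (one year) → Jan 22, 1935 (60 left).
Jan has 31 days: +10 → Feb 1, 1935 (50 left).
Feb has 28 days: +28 → Mar 1, 1935 (22 left).
+22 → Mar 23, 1935.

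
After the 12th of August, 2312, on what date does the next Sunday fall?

August 18, 2312

Aug 12, 2312 is a Monday.
From Monday to the next Sunday is 6 days.
Aug 12, 2312 + 6 = Aug 18, 2312.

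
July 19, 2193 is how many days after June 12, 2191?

Jun 12, 2191 → Jun 12, 2192: 366 days (Feb 29, 2192 is in that span).
Jun 12, 2192 → Jun 12, 2193: 365 days.
Jun 12, 2193 → Jul 12, 2193: 30 days (June has 30).
Jul 12, 2193 → Jul 19, 2193: 7 days.
Total: 768 days.

768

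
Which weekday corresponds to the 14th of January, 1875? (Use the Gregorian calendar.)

Doomsday rule: the anchor day for the 1800s is Friday. For year 75: 75÷12 = 6 r 3, and 3÷4 = 0, so 6+3+0 = 9.
Friday + 9 ≡ Sunday — that's 1875's doomsday.
In January the doomsday date is Jan 3 (1875 is not a leap year).
Jan 14 is 11 days after Jan 3; 11 mod 7 = 4, so Sunday + 4 = Thursday.

Thursday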